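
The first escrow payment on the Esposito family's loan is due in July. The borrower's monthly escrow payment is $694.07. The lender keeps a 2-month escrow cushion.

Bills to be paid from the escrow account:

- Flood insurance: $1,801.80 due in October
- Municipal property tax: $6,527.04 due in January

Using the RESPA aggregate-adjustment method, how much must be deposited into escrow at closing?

Cushion = 2 × $694.07 = $1,388.14
Trial balance (start $0, +$694.07 each month, − disbursements):
  Jul: +$694.07 → $694.07
  Aug: +$694.07 → $1,388.14
  Sep: +$694.07 → $2,082.21
  Oct: +$694.07 − $1,801.80 → $974.48
  Nov: +$694.07 → $1,668.55
  Dec: +$694.07 → $2,362.62
  Jan: +$694.07 − $6,527.04 → -$3,470.35
  Feb: +$694.07 → -$2,776.28
  Mar: +$694.07 → -$2,082.21
  Apr: +$694.07 → -$1,388.14
  May: +$694.07 → -$694.07
  Jun: +$694.07 → $0.00
Lowest trial balance = -$3,470.35 (Jan)
Initial deposit = cushion − low point = $1,388.14 − (-$3,470.35) = $4,858.49

$4,858.49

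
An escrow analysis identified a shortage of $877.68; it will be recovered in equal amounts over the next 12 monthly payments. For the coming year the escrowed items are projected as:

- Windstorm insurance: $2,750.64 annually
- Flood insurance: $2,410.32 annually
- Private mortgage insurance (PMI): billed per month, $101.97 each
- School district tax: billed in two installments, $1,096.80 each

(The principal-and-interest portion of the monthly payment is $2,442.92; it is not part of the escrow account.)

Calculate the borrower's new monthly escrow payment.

$787.99

Windstorm insurance: $2,750.64
Flood insurance: $2,410.32
Private mortgage insurance (PMI): $101.97 × 12 = $1,223.64
School district tax: $1,096.80 × 2 = $2,193.60
Total annual escrow = $8,578.20
Per month = $8,578.20 ÷ 12 = $714.85
Shortage per month = $877.68 ÷ 12 = $73.14
New monthly escrow = $714.85 + $73.14 = $787.99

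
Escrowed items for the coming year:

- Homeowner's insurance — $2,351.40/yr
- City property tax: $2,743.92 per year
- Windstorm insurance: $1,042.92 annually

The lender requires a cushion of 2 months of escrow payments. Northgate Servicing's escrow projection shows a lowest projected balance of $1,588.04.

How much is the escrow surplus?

$565.00

Homeowner's insurance: $2,351.40/yr
City property tax: $2,743.92/yr
Windstorm insurance: $1,042.92/yr
Yearly total = $6,138.24
Base monthly escrow = $6,138.24 / 12 = $511.52
Required cushion = 2 × $511.52 = $1,023.04
Excess over cushion: $1,588.04 − $1,023.04 = $565.00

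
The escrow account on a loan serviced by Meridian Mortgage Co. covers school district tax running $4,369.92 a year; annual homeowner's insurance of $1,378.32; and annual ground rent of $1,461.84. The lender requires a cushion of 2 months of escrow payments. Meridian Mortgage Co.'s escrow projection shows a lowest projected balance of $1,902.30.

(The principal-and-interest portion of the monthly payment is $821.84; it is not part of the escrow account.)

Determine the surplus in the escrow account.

$700.62

School district tax — $4,369.92/yr
Homeowner's insurance — $1,378.32/yr
Ground rent — $1,461.84/yr
Total annual escrow = $7,210.08
Monthly = $7,210.08 ÷ 12 = $600.84
Required cushion = 2 × $600.84 = $1,201.68
Surplus = $1,902.30 − $1,201.68 = $700.62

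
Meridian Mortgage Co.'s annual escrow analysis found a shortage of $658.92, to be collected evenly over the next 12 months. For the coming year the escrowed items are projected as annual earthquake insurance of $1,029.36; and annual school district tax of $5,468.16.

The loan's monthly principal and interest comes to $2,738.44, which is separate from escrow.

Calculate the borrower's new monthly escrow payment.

Earthquake insurance = $1,029.36 per year
School district tax = $5,468.16 per year
Total per year = $1,029.36 + $5,468.16 = $6,497.52
Base monthly escrow = $6,497.52 ÷ 12 = $541.46
Shortage per month = $658.92 / 12 = $54.91
New monthly escrow = $541.46 + $54.91 = $596.37

$596.37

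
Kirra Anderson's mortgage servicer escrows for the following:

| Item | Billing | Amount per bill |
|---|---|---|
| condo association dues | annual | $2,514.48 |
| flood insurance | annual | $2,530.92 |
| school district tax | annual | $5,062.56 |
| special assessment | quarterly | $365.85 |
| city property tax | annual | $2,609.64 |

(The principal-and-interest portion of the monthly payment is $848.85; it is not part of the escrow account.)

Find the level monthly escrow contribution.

Condo association dues: $2,514.48 annually
Flood insurance: $2,530.92 annually
School district tax: $5,062.56 annually
Special assessment: $365.85 × 4 = $1,463.40 annually
City property tax: $2,609.64 annually
Annual escrow total = $14,181.00
Monthly escrow = $14,181.00 / 12 = $1,181.75

$1,181.75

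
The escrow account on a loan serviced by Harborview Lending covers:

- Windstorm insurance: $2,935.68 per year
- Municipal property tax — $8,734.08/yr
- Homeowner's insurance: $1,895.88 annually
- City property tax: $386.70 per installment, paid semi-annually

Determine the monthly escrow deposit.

Windstorm insurance = $2,935.68 annually
Municipal property tax = $8,734.08 annually
Homeowner's insurance = $1,895.88 annually
City property tax = $386.70 × 2 = $773.40 annually
Yearly total = $2,935.68 + $8,734.08 + $1,895.88 + $773.40 = $14,339.04
Monthly escrow = $14,339.04 / 12 = $1,194.92

$1,194.92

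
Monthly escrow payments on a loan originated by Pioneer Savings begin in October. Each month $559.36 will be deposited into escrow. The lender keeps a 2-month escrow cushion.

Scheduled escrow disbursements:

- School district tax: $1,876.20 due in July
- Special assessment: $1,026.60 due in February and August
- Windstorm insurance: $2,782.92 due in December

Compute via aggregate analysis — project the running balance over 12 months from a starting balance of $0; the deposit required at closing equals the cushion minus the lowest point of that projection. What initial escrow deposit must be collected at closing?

$2,223.56

Cushion = 2 × $559.36 = $1,118.72
Trial balance (start $0, +$559.36 each month, − disbursements):
  Oct: +$559.36 → $559.36
  Nov: +$559.36 → $1,118.72
  Dec: +$559.36 − $2,782.92 → -$1,104.84
  Jan: +$559.36 → -$545.48
  Feb: +$559.36 − $1,026.60 → -$1,012.72
  Mar: +$559.36 → -$453.36
  Apr: +$559.36 → $106.00
  May: +$559.36 → $665.36
  Jun: +$559.36 → $1,224.72
  Jul: +$559.36 − $1,876.20 → -$92.12
  Aug: +$559.36 − $1,026.60 → -$559.36
  Sep: +$559.36 → $0.00
Lowest trial balance = -$1,104.84 (Dec)
Initial deposit = cushion − low point = $1,118.72 − (-$1,104.84) = $2,223.56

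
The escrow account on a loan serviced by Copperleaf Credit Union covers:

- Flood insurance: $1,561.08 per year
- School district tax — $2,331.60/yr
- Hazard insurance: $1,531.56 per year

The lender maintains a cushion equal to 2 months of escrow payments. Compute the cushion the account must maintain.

$904.04

Flood insurance = $1,561.08
School district tax = $2,331.60
Hazard insurance = $1,531.56
Combined annual = $5,424.24
Monthly = $5,424.24 ÷ 12 = $452.02
Reserve = 2 × $452.02 = $904.04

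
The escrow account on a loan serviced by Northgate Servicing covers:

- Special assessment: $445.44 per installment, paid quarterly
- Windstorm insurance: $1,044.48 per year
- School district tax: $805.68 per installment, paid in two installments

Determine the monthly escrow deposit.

$369.80

Special assessment — $445.44 × 4 = $1,781.76
Windstorm insurance — $1,044.48
School district tax — $805.68 × 2 = $1,611.36
Yearly total = $1,781.76 + $1,044.48 + $1,611.36 = $4,437.60
Monthly escrow = $4,437.60 / 12 = $369.80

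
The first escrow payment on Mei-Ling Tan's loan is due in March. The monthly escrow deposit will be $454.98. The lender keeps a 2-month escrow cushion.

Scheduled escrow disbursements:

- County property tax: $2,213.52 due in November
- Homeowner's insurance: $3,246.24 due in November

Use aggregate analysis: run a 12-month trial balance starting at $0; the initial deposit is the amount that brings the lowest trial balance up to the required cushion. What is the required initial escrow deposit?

Cushion = 2 × $454.98 = $909.96
Trial balance (start $0, +$454.98 each month, − disbursements):
  Mar: +$454.98 → $454.98
  Apr: +$454.98 → $909.96
  May: +$454.98 → $1,364.94
  Jun: +$454.98 → $1,819.92
  Jul: +$454.98 → $2,274.90
  Aug: +$454.98 → $2,729.88
  Sep: +$454.98 → $3,184.86
  Oct: +$454.98 → $3,639.84
  Nov: +$454.98 − $5,459.76 → -$1,364.94
  Dec: +$454.98 → -$909.96
  Jan: +$454.98 → -$454.98
  Feb: +$454.98 → $0.00
Lowest trial balance = -$1,364.94 (Nov)
Initial deposit = cushion − low point = $909.96 − (-$1,364.94) = $2,274.90

$2,274.90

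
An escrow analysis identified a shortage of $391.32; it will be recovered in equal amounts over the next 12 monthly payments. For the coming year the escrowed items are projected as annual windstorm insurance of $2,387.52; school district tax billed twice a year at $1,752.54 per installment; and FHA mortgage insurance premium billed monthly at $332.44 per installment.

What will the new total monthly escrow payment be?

$856.10

Windstorm insurance — $2,387.52 per year
School district tax — $1,752.54 × 2 = $3,505.08 per year
FHA mortgage insurance premium — $332.44 × 12 = $3,989.28 per year
Total per year = $9,881.88
Per month = $9,881.88 / 12 = $823.49
Shortage spread = $391.32 / 12 = $32.61/mo
New monthly escrow = $823.49 + $32.61 = $856.10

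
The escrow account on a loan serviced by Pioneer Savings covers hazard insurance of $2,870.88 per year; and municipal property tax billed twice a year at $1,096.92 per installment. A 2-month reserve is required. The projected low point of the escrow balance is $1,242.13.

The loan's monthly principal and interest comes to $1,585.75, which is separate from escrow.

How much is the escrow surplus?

Hazard insurance: $2,870.88 annually
Municipal property tax: $1,096.92 × 2 = $2,193.84 annually
Yearly total = $5,064.72
Monthly = $5,064.72 ÷ 12 = $422.06
Required cushion = 2 × $422.06 = $844.12
Excess over cushion: $1,242.13 − $844.12 = $398.01

$398.01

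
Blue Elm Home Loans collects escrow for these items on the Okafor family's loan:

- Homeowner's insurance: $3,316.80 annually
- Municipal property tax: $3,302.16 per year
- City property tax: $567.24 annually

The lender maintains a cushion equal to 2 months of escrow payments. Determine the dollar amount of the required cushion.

Homeowner's insurance: $3,316.80 annually
Municipal property tax: $3,302.16 annually
City property tax: $567.24 annually
Annual escrow total = $3,316.80 + $3,302.16 + $567.24 = $7,186.20
Base monthly escrow = $7,186.20 ÷ 12 = $598.85
Cushion = 2 × $598.85 = $1,197.70

$1,197.70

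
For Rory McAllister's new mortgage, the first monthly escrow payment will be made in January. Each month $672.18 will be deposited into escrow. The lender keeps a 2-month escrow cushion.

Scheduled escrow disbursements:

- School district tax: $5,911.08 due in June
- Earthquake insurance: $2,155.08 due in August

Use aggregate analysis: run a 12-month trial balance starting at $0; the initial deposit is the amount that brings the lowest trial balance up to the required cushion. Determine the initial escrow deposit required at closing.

Cushion = 2 × $672.18 = $1,344.36
Trial balance (start $0, +$672.18 each month, − disbursements):
  Jan: +$672.18 → $672.18
  Feb: +$672.18 → $1,344.36
  Mar: +$672.18 → $2,016.54
  Apr: +$672.18 → $2,688.72
  May: +$672.18 → $3,360.90
  Jun: +$672.18 − $5,911.08 → -$1,878.00
  Jul: +$672.18 → -$1,205.82
  Aug: +$672.18 − $2,155.08 → -$2,688.72
  Sep: +$672.18 → -$2,016.54
  Oct: +$672.18 → -$1,344.36
  Nov: +$672.18 → -$672.18
  Dec: +$672.18 → $0.00
Lowest trial balance = -$2,688.72 (Aug)
Initial deposit = cushion − low point = $1,344.36 − (-$2,688.72) = $4,033.08

$4,033.08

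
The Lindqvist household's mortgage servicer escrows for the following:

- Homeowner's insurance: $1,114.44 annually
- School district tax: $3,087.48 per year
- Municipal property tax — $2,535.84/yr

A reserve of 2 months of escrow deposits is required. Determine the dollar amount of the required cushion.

Homeowner's insurance = $1,114.44 per year
School district tax = $3,087.48 per year
Municipal property tax = $2,535.84 per year
Yearly total = $6,737.76
Monthly escrow = $6,737.76 ÷ 12 = $561.48
Required cushion = 2 × $561.48 = $1,122.96

$1,122.96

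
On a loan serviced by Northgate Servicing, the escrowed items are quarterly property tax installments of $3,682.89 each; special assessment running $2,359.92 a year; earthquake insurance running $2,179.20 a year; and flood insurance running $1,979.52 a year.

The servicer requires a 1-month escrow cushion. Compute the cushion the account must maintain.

$1,770.85

Property tax — $3,682.89 × 4 = $14,731.56
Special assessment — $2,359.92
Earthquake insurance — $2,179.20
Flood insurance — $1,979.52
Yearly total = $14,731.56 + $2,359.92 + $2,179.20 + $1,979.52 = $21,250.20
Base monthly escrow = $21,250.20 / 12 = $1,770.85
Required cushion = 1 × $1,770.85 = $1,770.85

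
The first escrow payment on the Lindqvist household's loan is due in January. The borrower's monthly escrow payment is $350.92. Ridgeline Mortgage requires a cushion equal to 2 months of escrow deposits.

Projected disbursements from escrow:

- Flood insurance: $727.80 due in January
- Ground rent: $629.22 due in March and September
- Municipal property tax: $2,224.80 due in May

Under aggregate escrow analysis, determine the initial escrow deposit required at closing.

Cushion = 2 × $350.92 = $701.84
Trial balance (start $0, +$350.92 each month, − disbursements):
  Jan: +$350.92 − $727.80 → -$376.88
  Feb: +$350.92 → -$25.96
  Mar: +$350.92 − $629.22 → -$304.26
  Apr: +$350.92 → $46.66
  May: +$350.92 − $2,224.80 → -$1,827.22
  Jun: +$350.92 → -$1,476.30
  Jul: +$350.92 → -$1,125.38
  Aug: +$350.92 → -$774.46
  Sep: +$350.92 − $629.22 → -$1,052.76
  Oct: +$350.92 → -$701.84
  Nov: +$350.92 → -$350.92
  Dec: +$350.92 → $0.00
Lowest trial balance = -$1,827.22 (May)
Initial deposit = cushion − low point = $701.84 − (-$1,827.22) = $2,529.06

$2,529.06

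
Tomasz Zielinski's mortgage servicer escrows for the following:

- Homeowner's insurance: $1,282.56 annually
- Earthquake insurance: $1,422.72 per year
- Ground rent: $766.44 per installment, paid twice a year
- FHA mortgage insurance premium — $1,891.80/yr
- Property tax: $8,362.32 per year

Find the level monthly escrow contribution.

$1,207.69

Homeowner's insurance: $1,282.56/yr
Earthquake insurance: $1,422.72/yr
Ground rent: $766.44 × 2 = $1,532.88/yr
FHA mortgage insurance premium: $1,891.80/yr
Property tax: $8,362.32/yr
Yearly total = $1,282.56 + $1,422.72 + $1,532.88 + $1,891.80 + $8,362.32 = $14,492.28
Monthly escrow = $14,492.28 / 12 = $1,207.69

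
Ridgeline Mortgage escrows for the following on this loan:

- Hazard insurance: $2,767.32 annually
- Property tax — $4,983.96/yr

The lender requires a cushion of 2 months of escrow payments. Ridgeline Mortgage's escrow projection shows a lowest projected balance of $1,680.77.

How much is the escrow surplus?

Hazard insurance — $2,767.32/yr
Property tax — $4,983.96/yr
Annual escrow total = $2,767.32 + $4,983.96 = $7,751.28
Per month = $7,751.28 ÷ 12 = $645.94
Cushion = 2 × $645.94 = $1,291.88
Excess over cushion: $1,680.77 − $1,291.88 = $388.89

$388.89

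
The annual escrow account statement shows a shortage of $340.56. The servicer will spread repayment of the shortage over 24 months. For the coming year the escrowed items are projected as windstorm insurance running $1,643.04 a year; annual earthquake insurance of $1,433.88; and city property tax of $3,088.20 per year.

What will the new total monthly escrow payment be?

Windstorm insurance — $1,643.04 per year
Earthquake insurance — $1,433.88 per year
City property tax — $3,088.20 per year
Yearly total = $1,643.04 + $1,433.88 + $3,088.20 = $6,165.12
Base monthly escrow = $6,165.12 / 12 = $513.76
Monthly shortage recovery: $340.56 / 24 = $14.19
New monthly escrow = $513.76 + $14.19 = $527.95

$527.95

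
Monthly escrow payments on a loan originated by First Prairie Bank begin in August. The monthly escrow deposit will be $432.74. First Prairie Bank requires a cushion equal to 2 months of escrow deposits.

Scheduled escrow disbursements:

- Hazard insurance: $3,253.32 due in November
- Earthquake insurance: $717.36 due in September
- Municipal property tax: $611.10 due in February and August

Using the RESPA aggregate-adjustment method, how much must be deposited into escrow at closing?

Cushion = 2 × $432.74 = $865.48
Trial balance (start $0, +$432.74 each month, − disbursements):
  Aug: +$432.74 − $611.10 → -$178.36
  Sep: +$432.74 − $717.36 → -$462.98
  Oct: +$432.74 → -$30.24
  Nov: +$432.74 − $3,253.32 → -$2,850.82
  Dec: +$432.74 → -$2,418.08
  Jan: +$432.74 → -$1,985.34
  Feb: +$432.74 − $611.10 → -$2,163.70
  Mar: +$432.74 → -$1,730.96
  Apr: +$432.74 → -$1,298.22
  May: +$432.74 → -$865.48
  Jun: +$432.74 → -$432.74
  Jul: +$432.74 → $0.00
Lowest trial balance = -$2,850.82 (Nov)
Initial deposit = cushion − low point = $865.48 − (-$2,850.82) = $3,716.30

$3,716.30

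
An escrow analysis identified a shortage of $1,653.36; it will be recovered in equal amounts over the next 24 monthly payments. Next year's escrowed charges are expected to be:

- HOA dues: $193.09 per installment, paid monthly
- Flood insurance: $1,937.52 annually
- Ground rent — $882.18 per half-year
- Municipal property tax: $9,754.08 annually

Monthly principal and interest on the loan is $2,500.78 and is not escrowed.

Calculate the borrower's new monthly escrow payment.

$1,383.31

HOA dues = $193.09 × 12 = $2,317.08 annually
Flood insurance = $1,937.52 annually
Ground rent = $882.18 × 2 = $1,764.36 annually
Municipal property tax = $9,754.08 annually
Combined annual = $15,773.04
Monthly escrow = $15,773.04 / 12 = $1,314.42
Monthly shortage recovery: $1,653.36 ÷ 24 = $68.89
New monthly escrow = $1,314.42 + $68.89 = $1,383.31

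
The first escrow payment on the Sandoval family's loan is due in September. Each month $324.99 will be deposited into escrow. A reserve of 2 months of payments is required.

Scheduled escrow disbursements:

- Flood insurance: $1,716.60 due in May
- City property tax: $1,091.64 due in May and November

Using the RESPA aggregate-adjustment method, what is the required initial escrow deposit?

$1,624.95

Cushion = 2 × $324.99 = $649.98
Trial balance (start $0, +$324.99 each month, − disbursements):
  Sep: +$324.99 → $324.99
  Oct: +$324.99 → $649.98
  Nov: +$324.99 − $1,091.64 → -$116.67
  Dec: +$324.99 → $208.32
  Jan: +$324.99 → $533.31
  Feb: +$324.99 → $858.30
  Mar: +$324.99 → $1,183.29
  Apr: +$324.99 → $1,508.28
  May: +$324.99 − $2,808.24 → -$974.97
  Jun: +$324.99 → -$649.98
  Jul: +$324.99 → -$324.99
  Aug: +$324.99 → $0.00
Lowest trial balance = -$974.97 (May)
Initial deposit = cushion − low point = $649.98 − (-$974.97) = $1,624.95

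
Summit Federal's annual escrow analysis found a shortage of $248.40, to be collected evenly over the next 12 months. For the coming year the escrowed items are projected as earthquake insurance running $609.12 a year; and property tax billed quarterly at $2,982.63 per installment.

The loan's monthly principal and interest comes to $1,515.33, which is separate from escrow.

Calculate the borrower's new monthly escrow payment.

$1,065.67

Earthquake insurance = $609.12
Property tax = $2,982.63 × 4 = $11,930.52
Yearly total = $12,539.64
Base monthly escrow = $12,539.64 / 12 = $1,044.97
Shortage per month = $248.40 / 12 = $20.70
New monthly escrow = $1,044.97 + $20.70 = $1,065.67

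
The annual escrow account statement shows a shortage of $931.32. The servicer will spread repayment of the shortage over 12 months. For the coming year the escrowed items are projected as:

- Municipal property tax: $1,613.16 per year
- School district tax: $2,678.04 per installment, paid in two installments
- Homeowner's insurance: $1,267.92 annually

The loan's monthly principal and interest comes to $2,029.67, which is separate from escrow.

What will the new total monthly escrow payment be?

Municipal property tax — $1,613.16/yr
School district tax — $2,678.04 × 2 = $5,356.08/yr
Homeowner's insurance — $1,267.92/yr
Annual escrow total = $1,613.16 + $5,356.08 + $1,267.92 = $8,237.16
Monthly escrow = $8,237.16 ÷ 12 = $686.43
Monthly shortage recovery: $931.32 / 12 = $77.61
New monthly escrow = $686.43 + $77.61 = $764.04

$764.04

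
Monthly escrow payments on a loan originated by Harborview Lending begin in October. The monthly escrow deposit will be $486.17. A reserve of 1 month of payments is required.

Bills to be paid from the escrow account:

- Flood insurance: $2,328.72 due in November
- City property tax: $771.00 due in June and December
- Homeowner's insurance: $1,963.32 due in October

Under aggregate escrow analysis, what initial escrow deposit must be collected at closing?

$4,090.70

Cushion = 1 × $486.17 = $486.17
Trial balance (start $0, +$486.17 each month, − disbursements):
  Oct: +$486.17 − $1,963.32 → -$1,477.15
  Nov: +$486.17 − $2,328.72 → -$3,319.70
  Dec: +$486.17 − $771.00 → -$3,604.53
  Jan: +$486.17 → -$3,118.36
  Feb: +$486.17 → -$2,632.19
  Mar: +$486.17 → -$2,146.02
  Apr: +$486.17 → -$1,659.85
  May: +$486.17 → -$1,173.68
  Jun: +$486.17 − $771.00 → -$1,458.51
  Jul: +$486.17 → -$972.34
  Aug: +$486.17 → -$486.17
  Sep: +$486.17 → $0.00
Lowest trial balance = -$3,604.53 (Dec)
Initial deposit = cushion − low point = $486.17 − (-$3,604.53) = $4,090.70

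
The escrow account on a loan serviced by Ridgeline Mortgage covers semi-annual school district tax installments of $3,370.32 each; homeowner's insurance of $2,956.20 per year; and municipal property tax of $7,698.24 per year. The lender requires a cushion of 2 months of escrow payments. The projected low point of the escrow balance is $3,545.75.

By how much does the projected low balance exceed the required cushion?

$646.57

School district tax: $3,370.32 × 2 = $6,740.64 annually
Homeowner's insurance: $2,956.20 annually
Municipal property tax: $7,698.24 annually
Yearly total = $6,740.64 + $2,956.20 + $7,698.24 = $17,395.08
Base monthly escrow = $17,395.08 ÷ 12 = $1,449.59
Cushion = 2 × $1,449.59 = $2,899.18
Excess over cushion: $3,545.75 − $2,899.18 = $646.57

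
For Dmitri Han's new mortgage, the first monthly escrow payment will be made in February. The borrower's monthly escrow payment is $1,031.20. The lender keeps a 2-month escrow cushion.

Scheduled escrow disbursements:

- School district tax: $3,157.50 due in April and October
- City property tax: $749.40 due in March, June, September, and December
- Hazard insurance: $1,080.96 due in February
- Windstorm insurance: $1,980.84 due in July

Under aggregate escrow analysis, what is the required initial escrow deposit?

Cushion = 2 × $1,031.20 = $2,062.40
Trial balance (start $0, +$1,031.20 each month, − disbursements):
  Feb: +$1,031.20 − $1,080.96 → -$49.76
  Mar: +$1,031.20 − $749.40 → $232.04
  Apr: +$1,031.20 − $3,157.50 → -$1,894.26
  May: +$1,031.20 → -$863.06
  Jun: +$1,031.20 − $749.40 → -$581.26
  Jul: +$1,031.20 − $1,980.84 → -$1,530.90
  Aug: +$1,031.20 → -$499.70
  Sep: +$1,031.20 − $749.40 → -$217.90
  Oct: +$1,031.20 − $3,157.50 → -$2,344.20
  Nov: +$1,031.20 → -$1,313.00
  Dec: +$1,031.20 − $749.40 → -$1,031.20
  Jan: +$1,031.20 → $0.00
Lowest trial balance = -$2,344.20 (Oct)
Initial deposit = cushion − low point = $2,062.40 − (-$2,344.20) = $4,406.60

$4,406.60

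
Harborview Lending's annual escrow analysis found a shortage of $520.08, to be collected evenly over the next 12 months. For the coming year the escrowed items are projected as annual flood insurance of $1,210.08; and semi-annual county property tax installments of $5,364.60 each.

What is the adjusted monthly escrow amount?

$1,038.28

Flood insurance: $1,210.08 annually
County property tax: $5,364.60 × 2 = $10,729.20 annually
Total annual escrow = $1,210.08 + $10,729.20 = $11,939.28
Per month = $11,939.28 / 12 = $994.94
Shortage spread = $520.08 / 12 = $43.34/mo
Adjusted monthly = $994.94 + $43.34 = $1,038.28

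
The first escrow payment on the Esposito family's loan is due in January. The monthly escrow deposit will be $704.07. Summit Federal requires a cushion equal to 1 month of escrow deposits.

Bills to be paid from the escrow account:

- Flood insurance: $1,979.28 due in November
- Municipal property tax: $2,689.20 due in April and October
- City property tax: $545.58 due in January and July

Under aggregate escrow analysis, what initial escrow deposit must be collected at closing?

Cushion = 1 × $704.07 = $704.07
Trial balance (start $0, +$704.07 each month, − disbursements):
  Jan: +$704.07 − $545.58 → $158.49
  Feb: +$704.07 → $862.56
  Mar: +$704.07 → $1,566.63
  Apr: +$704.07 − $2,689.20 → -$418.50
  May: +$704.07 → $285.57
  Jun: +$704.07 → $989.64
  Jul: +$704.07 − $545.58 → $1,148.13
  Aug: +$704.07 → $1,852.20
  Sep: +$704.07 → $2,556.27
  Oct: +$704.07 − $2,689.20 → $571.14
  Nov: +$704.07 − $1,979.28 → -$704.07
  Dec: +$704.07 → $0.00
Lowest trial balance = -$704.07 (Nov)
Initial deposit = cushion − low point = $704.07 − (-$704.07) = $1,408.14

$1,408.14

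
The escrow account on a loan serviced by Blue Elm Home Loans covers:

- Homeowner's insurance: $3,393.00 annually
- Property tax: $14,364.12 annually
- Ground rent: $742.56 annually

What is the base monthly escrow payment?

Homeowner's insurance: $3,393.00
Property tax: $14,364.12
Ground rent: $742.56
Annual escrow total = $18,499.68
Per month = $18,499.68 / 12 = $1,541.64

$1,541.64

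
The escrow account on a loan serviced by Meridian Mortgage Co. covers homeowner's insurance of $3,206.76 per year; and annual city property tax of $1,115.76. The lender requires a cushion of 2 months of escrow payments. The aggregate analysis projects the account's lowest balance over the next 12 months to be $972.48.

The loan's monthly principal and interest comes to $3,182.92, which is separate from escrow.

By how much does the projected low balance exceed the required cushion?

$252.06

Homeowner's insurance = $3,206.76
City property tax = $1,115.76
Annual escrow total = $3,206.76 + $1,115.76 = $4,322.52
Per month = $4,322.52 ÷ 12 = $360.21
Required cushion = 2 × $360.21 = $720.42
Excess over cushion: $972.48 − $720.42 = $252.06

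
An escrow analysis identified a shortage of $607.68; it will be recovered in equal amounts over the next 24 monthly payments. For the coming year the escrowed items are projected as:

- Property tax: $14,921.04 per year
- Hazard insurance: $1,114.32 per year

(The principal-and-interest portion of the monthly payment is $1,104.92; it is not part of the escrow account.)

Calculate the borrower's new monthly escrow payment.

$1,361.60

Property tax: $14,921.04/yr
Hazard insurance: $1,114.32/yr
Combined annual = $14,921.04 + $1,114.32 = $16,035.36
Monthly = $16,035.36 / 12 = $1,336.28
Monthly shortage recovery: $607.68 ÷ 24 = $25.32
Adjusted monthly = $1,336.28 + $25.32 = $1,361.60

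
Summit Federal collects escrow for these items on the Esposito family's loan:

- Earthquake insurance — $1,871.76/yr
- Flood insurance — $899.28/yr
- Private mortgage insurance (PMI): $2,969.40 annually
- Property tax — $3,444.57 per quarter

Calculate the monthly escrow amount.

Earthquake insurance = $1,871.76 annually
Flood insurance = $899.28 annually
Private mortgage insurance (PMI) = $2,969.40 annually
Property tax = $3,444.57 × 4 = $13,778.28 annually
Total annual escrow = $1,871.76 + $899.28 + $2,969.40 + $13,778.28 = $19,518.72
Per month = $19,518.72 ÷ 12 = $1,626.56

$1,626.56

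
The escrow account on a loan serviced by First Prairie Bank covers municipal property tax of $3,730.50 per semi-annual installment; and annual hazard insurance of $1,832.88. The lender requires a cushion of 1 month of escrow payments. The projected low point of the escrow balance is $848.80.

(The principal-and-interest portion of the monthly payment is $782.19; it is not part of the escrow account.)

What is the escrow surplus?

$74.31

Municipal property tax — $3,730.50 × 2 = $7,461.00
Hazard insurance — $1,832.88
Total per year = $7,461.00 + $1,832.88 = $9,293.88
Monthly escrow = $9,293.88 ÷ 12 = $774.49
Cushion = 1 × $774.49 = $774.49
Excess over cushion: $848.80 − $774.49 = $74.31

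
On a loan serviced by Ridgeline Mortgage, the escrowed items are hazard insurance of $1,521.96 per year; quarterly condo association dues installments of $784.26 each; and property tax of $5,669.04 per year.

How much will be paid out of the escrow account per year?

Hazard insurance = $1,521.96 annually
Condo association dues = $784.26 × 4 = $3,137.04 annually
Property tax = $5,669.04 annually
Combined annual = $1,521.96 + $3,137.04 + $5,669.04 = $10,328.04

$10,328.04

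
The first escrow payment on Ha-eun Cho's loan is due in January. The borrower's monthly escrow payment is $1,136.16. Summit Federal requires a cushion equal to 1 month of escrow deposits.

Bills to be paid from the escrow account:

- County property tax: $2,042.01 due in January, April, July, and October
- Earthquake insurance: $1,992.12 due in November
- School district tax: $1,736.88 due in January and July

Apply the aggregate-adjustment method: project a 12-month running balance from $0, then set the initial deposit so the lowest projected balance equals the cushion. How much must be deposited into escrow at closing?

Cushion = 1 × $1,136.16 = $1,136.16
Trial balance (start $0, +$1,136.16 each month, − disbursements):
  Jan: +$1,136.16 − $3,778.89 → -$2,642.73
  Feb: +$1,136.16 → -$1,506.57
  Mar: +$1,136.16 → -$370.41
  Apr: +$1,136.16 − $2,042.01 → -$1,276.26
  May: +$1,136.16 → -$140.10
  Jun: +$1,136.16 → $996.06
  Jul: +$1,136.16 − $3,778.89 → -$1,646.67
  Aug: +$1,136.16 → -$510.51
  Sep: +$1,136.16 → $625.65
  Oct: +$1,136.16 − $2,042.01 → -$280.20
  Nov: +$1,136.16 − $1,992.12 → -$1,136.16
  Dec: +$1,136.16 → $0.00
Lowest trial balance = -$2,642.73 (Jan)
Initial deposit = cushion − low point = $1,136.16 − (-$2,642.73) = $3,778.89

$3,778.89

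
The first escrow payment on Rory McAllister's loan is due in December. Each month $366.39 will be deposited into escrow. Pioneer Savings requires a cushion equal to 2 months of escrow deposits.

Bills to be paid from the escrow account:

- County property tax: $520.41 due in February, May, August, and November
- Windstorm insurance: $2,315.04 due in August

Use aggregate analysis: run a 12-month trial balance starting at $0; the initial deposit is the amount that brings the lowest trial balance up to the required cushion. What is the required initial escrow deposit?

$1,311.54

Cushion = 2 × $366.39 = $732.78
Trial balance (start $0, +$366.39 each month, − disbursements):
  Dec: +$366.39 → $366.39
  Jan: +$366.39 → $732.78
  Feb: +$366.39 − $520.41 → $578.76
  Mar: +$366.39 → $945.15
  Apr: +$366.39 → $1,311.54
  May: +$366.39 − $520.41 → $1,157.52
  Jun: +$366.39 → $1,523.91
  Jul: +$366.39 → $1,890.30
  Aug: +$366.39 − $2,835.45 → -$578.76
  Sep: +$366.39 → -$212.37
  Oct: +$366.39 → $154.02
  Nov: +$366.39 − $520.41 → $0.00
Lowest trial balance = -$578.76 (Aug)
Initial deposit = cushion − low point = $732.78 − (-$578.76) = $1,311.54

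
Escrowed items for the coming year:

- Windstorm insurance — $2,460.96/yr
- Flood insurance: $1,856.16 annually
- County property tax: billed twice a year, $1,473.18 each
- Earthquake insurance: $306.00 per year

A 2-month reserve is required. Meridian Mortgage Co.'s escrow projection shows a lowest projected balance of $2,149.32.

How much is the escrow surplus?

$887.74

Windstorm insurance = $2,460.96/yr
Flood insurance = $1,856.16/yr
County property tax = $1,473.18 × 2 = $2,946.36/yr
Earthquake insurance = $306.00/yr
Yearly total = $7,569.48
Per month = $7,569.48 ÷ 12 = $630.79
Cushion = 2 × $630.79 = $1,261.58
Excess over cushion: $2,149.32 − $1,261.58 = $887.74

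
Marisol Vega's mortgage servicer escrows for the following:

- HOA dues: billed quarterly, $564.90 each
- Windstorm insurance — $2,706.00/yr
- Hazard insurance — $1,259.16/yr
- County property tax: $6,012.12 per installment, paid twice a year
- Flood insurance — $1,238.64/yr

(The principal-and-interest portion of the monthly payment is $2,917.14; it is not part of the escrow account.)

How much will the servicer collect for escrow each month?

$1,623.97

HOA dues = $564.90 × 4 = $2,259.60 per year
Windstorm insurance = $2,706.00 per year
Hazard insurance = $1,259.16 per year
County property tax = $6,012.12 × 2 = $12,024.24 per year
Flood insurance = $1,238.64 per year
Combined annual = $2,259.60 + $2,706.00 + $1,259.16 + $12,024.24 + $1,238.64 = $19,487.64
Monthly = $19,487.64 ÷ 12 = $1,623.97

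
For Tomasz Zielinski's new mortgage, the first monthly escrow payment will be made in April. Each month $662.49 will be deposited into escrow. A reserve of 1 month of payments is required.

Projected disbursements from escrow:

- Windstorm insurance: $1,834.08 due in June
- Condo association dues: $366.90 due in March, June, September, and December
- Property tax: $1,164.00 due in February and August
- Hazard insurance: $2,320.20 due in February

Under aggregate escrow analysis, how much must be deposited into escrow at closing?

Cushion = 1 × $662.49 = $662.49
Trial balance (start $0, +$662.49 each month, − disbursements):
  Apr: +$662.49 → $662.49
  May: +$662.49 → $1,324.98
  Jun: +$662.49 − $2,200.98 → -$213.51
  Jul: +$662.49 → $448.98
  Aug: +$662.49 − $1,164.00 → -$52.53
  Sep: +$662.49 − $366.90 → $243.06
  Oct: +$662.49 → $905.55
  Nov: +$662.49 → $1,568.04
  Dec: +$662.49 − $366.90 → $1,863.63
  Jan: +$662.49 → $2,526.12
  Feb: +$662.49 − $3,484.20 → -$295.59
  Mar: +$662.49 − $366.90 → $0.00
Lowest trial balance = -$295.59 (Feb)
Initial deposit = cushion − low point = $662.49 − (-$295.59) = $958.08

$958.08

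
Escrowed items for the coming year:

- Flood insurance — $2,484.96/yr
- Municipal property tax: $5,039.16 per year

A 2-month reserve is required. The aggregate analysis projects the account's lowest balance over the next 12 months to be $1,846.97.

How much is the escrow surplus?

Flood insurance — $2,484.96 annually
Municipal property tax — $5,039.16 annually
Total annual escrow = $2,484.96 + $5,039.16 = $7,524.12
Monthly = $7,524.12 ÷ 12 = $627.01
Required cushion = 2 × $627.01 = $1,254.02
Excess over cushion: $1,846.97 − $1,254.02 = $592.95

$592.95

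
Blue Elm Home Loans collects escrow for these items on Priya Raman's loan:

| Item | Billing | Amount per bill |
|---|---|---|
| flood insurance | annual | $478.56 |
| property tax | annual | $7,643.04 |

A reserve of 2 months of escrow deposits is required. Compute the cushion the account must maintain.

$1,353.60

Flood insurance: $478.56 per year
Property tax: $7,643.04 per year
Annual escrow total = $8,121.60
Base monthly escrow = $8,121.60 ÷ 12 = $676.80
Cushion = 2 × $676.80 = $1,353.60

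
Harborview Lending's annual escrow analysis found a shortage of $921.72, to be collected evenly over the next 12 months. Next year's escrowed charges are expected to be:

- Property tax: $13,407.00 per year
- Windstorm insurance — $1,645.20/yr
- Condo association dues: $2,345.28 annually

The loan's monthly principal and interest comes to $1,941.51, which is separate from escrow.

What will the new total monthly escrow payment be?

Property tax = $13,407.00/yr
Windstorm insurance = $1,645.20/yr
Condo association dues = $2,345.28/yr
Total per year = $17,397.48
Per month = $17,397.48 ÷ 12 = $1,449.79
Monthly shortage recovery: $921.72 ÷ 12 = $76.81
New monthly escrow = $1,449.79 + $76.81 = $1,526.60

$1,526.60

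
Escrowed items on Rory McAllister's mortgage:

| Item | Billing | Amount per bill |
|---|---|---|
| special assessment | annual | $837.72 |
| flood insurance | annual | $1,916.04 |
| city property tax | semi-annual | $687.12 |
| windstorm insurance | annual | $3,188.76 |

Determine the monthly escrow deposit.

$609.73

Special assessment — $837.72
Flood insurance — $1,916.04
City property tax — $687.12 × 2 = $1,374.24
Windstorm insurance — $3,188.76
Total per year = $7,316.76
Monthly = $7,316.76 / 12 = $609.73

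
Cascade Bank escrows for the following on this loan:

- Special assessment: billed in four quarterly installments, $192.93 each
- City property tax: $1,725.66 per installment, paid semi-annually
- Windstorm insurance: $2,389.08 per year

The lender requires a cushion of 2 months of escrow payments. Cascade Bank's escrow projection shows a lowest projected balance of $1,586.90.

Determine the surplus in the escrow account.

$484.88

Special assessment = $192.93 × 4 = $771.72/yr
City property tax = $1,725.66 × 2 = $3,451.32/yr
Windstorm insurance = $2,389.08/yr
Yearly total = $771.72 + $3,451.32 + $2,389.08 = $6,612.12
Base monthly escrow = $6,612.12 / 12 = $551.01
Required reserve = 2 × $551.01 = $1,102.02
Surplus = $1,586.90 − $1,102.02 = $484.88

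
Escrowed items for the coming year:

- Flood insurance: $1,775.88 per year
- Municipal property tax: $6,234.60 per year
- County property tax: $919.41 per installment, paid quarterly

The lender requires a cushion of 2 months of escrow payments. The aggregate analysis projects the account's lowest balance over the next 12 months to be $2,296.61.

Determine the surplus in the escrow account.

Flood insurance = $1,775.88
Municipal property tax = $6,234.60
County property tax = $919.41 × 4 = $3,677.64
Yearly total = $1,775.88 + $6,234.60 + $3,677.64 = $11,688.12
Monthly escrow = $11,688.12 / 12 = $974.01
Required reserve = 2 × $974.01 = $1,948.02
Surplus = $2,296.61 − $1,948.02 = $348.59

$348.59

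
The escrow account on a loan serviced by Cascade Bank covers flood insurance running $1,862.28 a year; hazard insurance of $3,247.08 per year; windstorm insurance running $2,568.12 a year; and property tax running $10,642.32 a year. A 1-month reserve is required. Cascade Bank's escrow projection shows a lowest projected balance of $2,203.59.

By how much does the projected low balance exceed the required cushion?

$676.94

Flood insurance: $1,862.28 per year
Hazard insurance: $3,247.08 per year
Windstorm insurance: $2,568.12 per year
Property tax: $10,642.32 per year
Total per year = $18,319.80
Monthly = $18,319.80 / 12 = $1,526.65
Required cushion = 1 × $1,526.65 = $1,526.65
Surplus = $2,203.59 − $1,526.65 = $676.94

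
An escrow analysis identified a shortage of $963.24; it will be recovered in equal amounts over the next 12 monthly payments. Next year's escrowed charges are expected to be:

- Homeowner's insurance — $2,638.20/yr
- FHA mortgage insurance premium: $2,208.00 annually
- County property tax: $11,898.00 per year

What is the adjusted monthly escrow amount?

Homeowner's insurance = $2,638.20 per year
FHA mortgage insurance premium = $2,208.00 per year
County property tax = $11,898.00 per year
Combined annual = $2,638.20 + $2,208.00 + $11,898.00 = $16,744.20
Monthly escrow = $16,744.20 / 12 = $1,395.35
Monthly shortage recovery: $963.24 ÷ 12 = $80.27
New monthly escrow = $1,395.35 + $80.27 = $1,475.62

$1,475.62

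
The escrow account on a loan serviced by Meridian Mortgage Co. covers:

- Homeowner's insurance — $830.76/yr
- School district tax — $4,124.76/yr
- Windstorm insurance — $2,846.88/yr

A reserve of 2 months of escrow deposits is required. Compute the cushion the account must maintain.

Homeowner's insurance: $830.76 annually
School district tax: $4,124.76 annually
Windstorm insurance: $2,846.88 annually
Combined annual = $830.76 + $4,124.76 + $2,846.88 = $7,802.40
Monthly escrow = $7,802.40 ÷ 12 = $650.20
Reserve = 2 × $650.20 = $1,300.40

$1,300.40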